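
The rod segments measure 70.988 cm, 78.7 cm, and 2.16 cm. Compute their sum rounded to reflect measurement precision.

151.8 cm

70.988 cm + 78.7 cm + 2.16 cm = 151.848 cm.
Addition/subtraction keeps the fewest decimal places: 70.988 → 3 decimal places, 78.7 → 1 decimal place, 2.16 → 2 decimal places; limit is 1.
Rounded to 1 decimal place: 151.8 cm.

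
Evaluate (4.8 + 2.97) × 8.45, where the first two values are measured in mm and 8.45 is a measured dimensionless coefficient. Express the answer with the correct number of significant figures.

66 mm

4.8 mm + 2.97 mm = 7.77 mm; the sum is limited to 1 decimal place (2 s.f.).
Carrying full precision, 7.77 × 8.45 = 65.6565 mm; 8.45 has 3 s.f., so the result keeps min(2, 3) = 2 s.f.
Rounded to 2 significant figures: 66 mm.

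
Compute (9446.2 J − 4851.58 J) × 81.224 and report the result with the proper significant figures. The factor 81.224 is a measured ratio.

3.7319 × 10^5 J

9446.2 J − 4851.58 J = 4594.62 J; the difference is limited to 1 decimal place (5 s.f.).
Carrying full precision, 4594.62 × 81.224 = 373193.41488 J; 81.224 has 5 s.f., so the result keeps min(5, 5) = 5 s.f.
Rounded to 5 significant figures: 3.7319 × 10^5 J.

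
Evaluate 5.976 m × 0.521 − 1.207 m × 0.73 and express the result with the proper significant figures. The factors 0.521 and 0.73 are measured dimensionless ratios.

2.23 m

5.976 × 0.521 = 3.113496 → 3.11 m (3 s.f., last digit at the 10^-2 place).
1.207 × 0.73 = 0.88111 → 0.88 m (2 s.f., last digit at the 10^-2 place).
Difference: 2.232386 m; keep the coarser place, 10^-2.
Result: 2.23 m.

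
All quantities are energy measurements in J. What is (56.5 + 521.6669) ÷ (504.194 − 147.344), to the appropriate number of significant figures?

56.5 + 521.6669 = 578.1669, limited to 1 d.p. → 4 s.f.; 504.194 − 147.344 = 356.850, limited to 3 d.p. → 6 s.f.
Carrying full precision, 578.1669 ÷ 356.850 = 1.62019588062…; keep min(4, 6) = 4 s.f.
Rounded to 4 significant figures: 1.620.

1.620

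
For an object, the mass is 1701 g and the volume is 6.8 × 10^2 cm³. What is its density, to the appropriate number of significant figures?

density = 1701 g ÷ 6.8 × 10^2 cm³ = 2.50147058824… g/cm³.
1701 has 4 significant figures; 6.8 × 10^2 has 2.
Division/multiplication keeps the fewest: 2 significant figures.
Rounded: 2.5 g/cm³.

2.5 g/cm³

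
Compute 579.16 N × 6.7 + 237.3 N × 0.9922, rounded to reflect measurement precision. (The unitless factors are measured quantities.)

579.16 × 6.7 = 3880.372 → 3.9 × 10^3 N (2 s.f., last digit at the 10^2 place).
237.3 × 0.9922 = 235.44906 → 235.4 N (4 s.f., last digit at the 10^-1 place).
Sum: 4115.82106 N; keep the coarser place, 10^2.
Result: 4.1 × 10^3 N.

4.1 × 10^3 N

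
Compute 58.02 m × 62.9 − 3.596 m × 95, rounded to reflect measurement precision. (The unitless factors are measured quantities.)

58.02 × 62.9 = 3649.458 → 3.65 × 10³ m (3 s.f., last digit at the 10^1 place).
3.596 × 95 = 341.62 → 3.4 × 10² m (2 s.f., last digit at the 10^1 place).
Difference: 3307.838 m; keep the coarser place, 10^1.
Result: 3.31 × 10³ m.

3.31 × 10³ m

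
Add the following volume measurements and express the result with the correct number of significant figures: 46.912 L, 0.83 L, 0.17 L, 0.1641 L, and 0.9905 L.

46.912 L + 0.83 L + 0.17 L + 0.1641 L + 0.9905 L = 49.0666 L.
Addition/subtraction keeps the fewest decimal places: 46.912 → 3 decimal places, 0.83 → 2 decimal places, 0.17 → 2 decimal places, 0.1641 → 4 decimal places, 0.9905 → 4 decimal places; limit is 2.
Rounded to 2 decimal places: 49.07 L.

49.07 L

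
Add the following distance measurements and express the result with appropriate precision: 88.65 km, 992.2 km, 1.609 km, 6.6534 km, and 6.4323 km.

88.65 km + 992.2 km + 1.609 km + 6.6534 km + 6.4323 km = 1095.5447 km.
Addition/subtraction keeps the fewest decimal places: 88.65 → 2 decimal places, 992.2 → 1 decimal place, 1.609 → 3 decimal places, 6.6534 → 4 decimal places, 6.4323 → 4 decimal places; limit is 1.
Rounded to 1 decimal place: 1095.5 km.

1095.5 km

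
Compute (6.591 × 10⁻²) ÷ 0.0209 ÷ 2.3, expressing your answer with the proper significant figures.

(6.591 × 10⁻²) ÷ 0.0209 ÷ 2.3 = 1.37112544206…
Multiplication/division keeps the fewest significant figures: 6.591 × 10⁻² → 4 s.f., 0.0209 → 3 s.f., 2.3 → 2 s.f.; limit is 2.
Rounded to 2 significant figures: 1.4.

1.4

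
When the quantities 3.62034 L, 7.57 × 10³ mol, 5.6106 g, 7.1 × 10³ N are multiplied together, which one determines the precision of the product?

3.62034 L → 6 s.f.; 7.57 × 10³ mol → 3 s.f.; 5.6106 g → 5 s.f.; 7.1 × 10³ N → 2 s.f.
The fewest is 2 significant figures, from 7.1 × 10³ N.

7.1 × 10³ N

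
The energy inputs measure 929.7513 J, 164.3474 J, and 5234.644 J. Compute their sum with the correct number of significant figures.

929.7513 J + 164.3474 J + 5234.644 J = 6328.7427 J.
Addition/subtraction keeps the fewest decimal places: 929.7513 → 4 decimal places, 164.3474 → 4 decimal places, 5234.644 → 3 decimal places; limit is 3.
Rounded to 3 decimal places: 6328.743 J.

6328.743 J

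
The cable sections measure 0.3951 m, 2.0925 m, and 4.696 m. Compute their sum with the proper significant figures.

7.184 m

0.3951 m + 2.0925 m + 4.696 m = 7.1836 m.
Addition/subtraction keeps the fewest decimal places: 0.3951 → 4 decimal places, 2.0925 → 4 decimal places, 4.696 → 3 decimal places; limit is 3.
Rounded to 3 decimal places: 7.184 m.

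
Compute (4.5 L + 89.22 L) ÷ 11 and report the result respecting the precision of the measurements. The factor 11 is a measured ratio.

4.5 L + 89.22 L = 93.72 L; the sum is limited to 1 decimal place (3 s.f.).
Carrying full precision, 93.72 ÷ 11 = 8.52 L; 11 has 2 s.f., so the result keeps min(3, 2) = 2 s.f.
Rounded to 2 significant figures: 8.5 L.

8.5 L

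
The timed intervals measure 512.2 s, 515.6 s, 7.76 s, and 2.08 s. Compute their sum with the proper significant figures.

1037.6 s

512.2 s + 515.6 s + 7.76 s + 2.08 s = 1037.64 s.
Addition/subtraction keeps the fewest decimal places: 512.2 → 1 decimal place, 515.6 → 1 decimal place, 7.76 → 2 decimal places, 2.08 → 2 decimal places; limit is 1.
Rounded to 1 decimal place: 1037.6 s.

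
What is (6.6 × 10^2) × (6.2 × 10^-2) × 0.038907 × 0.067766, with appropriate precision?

(6.6 × 10^2) × (6.2 × 10^-2) × 0.038907 × 0.067766 = 0.107888516501…
Multiplication/division keeps the fewest significant figures: 6.6 × 10^2 → 2 s.f., 6.2 × 10^-2 → 2 s.f., 0.038907 → 5 s.f., 0.067766 → 5 s.f.; limit is 2.
Rounded to 2 significant figures: 0.11.

0.11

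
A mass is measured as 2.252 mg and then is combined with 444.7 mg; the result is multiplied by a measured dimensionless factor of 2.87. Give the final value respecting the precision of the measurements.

2.252 mg + 444.7 mg = 446.952 mg; the sum is limited to 1 decimal place (4 s.f.).
Carrying full precision, 446.952 × 2.87 = 1282.75224 mg; 2.87 has 3 s.f., so the result keeps min(4, 3) = 3 s.f.
Rounded to 3 significant figures: 1.28 × 10³ mg.

1.28 × 10³ mg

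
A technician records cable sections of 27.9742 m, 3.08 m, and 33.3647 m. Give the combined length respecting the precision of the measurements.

27.9742 m + 3.08 m + 33.3647 m = 64.4189 m.
Addition/subtraction keeps the fewest decimal places: 27.9742 → 4 decimal places, 3.08 → 2 decimal places, 33.3647 → 4 decimal places; limit is 2.
Rounded to 2 decimal places: 64.42 m.

64.42 m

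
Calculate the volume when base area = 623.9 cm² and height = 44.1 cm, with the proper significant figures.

volume = 623.9 cm² × 44.1 cm = 27513.99 cm³.
623.9 has 4 significant figures; 44.1 has 3.
Division/multiplication keeps the fewest: 3 significant figures.
Rounded: 2.75 × 10⁴ cm³.

2.75 × 10⁴ cm³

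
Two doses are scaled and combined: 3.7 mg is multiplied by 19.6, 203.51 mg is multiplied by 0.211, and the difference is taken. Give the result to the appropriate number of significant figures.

30. mg

3.7 × 19.6 = 72.52 → 73 mg (2 s.f., last digit at the 10^0 place).
203.51 × 0.211 = 42.94061 → 42.9 mg (3 s.f., last digit at the 10^-1 place).
Difference: 29.57939 mg; keep the coarser place, 10^0.
Result: 30. mg.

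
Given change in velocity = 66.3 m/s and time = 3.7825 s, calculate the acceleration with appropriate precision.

17.5 m/s²

acceleration = 66.3 m/s ÷ 3.7825 s = 17.5280898876… m/s².
66.3 has 3 significant figures; 3.7825 has 5.
Division/multiplication keeps the fewest: 3 significant figures.
Rounded: 17.5 m/s².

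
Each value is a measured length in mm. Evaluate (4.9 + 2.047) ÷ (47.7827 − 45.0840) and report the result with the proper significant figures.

4.9 + 2.047 = 6.947, limited to 1 d.p. → 2 s.f.; 47.7827 − 45.0840 = 2.6987, limited to 4 d.p. → 5 s.f.
Carrying full precision, 6.947 ÷ 2.6987 = 2.57420239375…; keep min(2, 5) = 2 s.f.
Rounded to 2 significant figures: 2.6.

2.6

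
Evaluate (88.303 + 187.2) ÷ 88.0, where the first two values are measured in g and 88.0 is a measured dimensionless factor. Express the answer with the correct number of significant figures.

88.303 g + 187.2 g = 275.503 g; the sum is limited to 1 decimal place (4 s.f.).
Carrying full precision, 275.503 ÷ 88.0 = 3.13071590909… g; 88.0 has 3 s.f., so the result keeps min(4, 3) = 3 s.f.
Rounded to 3 significant figures: 3.13 g.

3.13 g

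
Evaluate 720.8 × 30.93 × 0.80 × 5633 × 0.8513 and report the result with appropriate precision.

8.6 × 10⁷

720.8 × 30.93 × 0.80 × 5633 × 0.8513 = 85527754.4327…
Multiplication/division keeps the fewest significant figures: 720.8 → 4 s.f., 30.93 → 4 s.f., 0.80 → 2 s.f., 5633 → 4 s.f., 0.8513 → 4 s.f.; limit is 2.
Rounded to 2 significant figures: 8.6 × 10⁷.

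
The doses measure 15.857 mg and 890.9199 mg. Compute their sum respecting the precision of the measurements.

906.777 mg

15.857 mg + 890.9199 mg = 906.7769 mg.
Addition/subtraction keeps the fewest decimal places: 15.857 → 3 decimal places, 890.9199 → 4 decimal places; limit is 3.
Rounded to 3 decimal places: 906.777 mg.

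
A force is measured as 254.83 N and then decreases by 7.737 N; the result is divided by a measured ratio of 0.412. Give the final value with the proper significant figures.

254.83 N − 7.737 N = 247.093 N; the difference is limited to 2 decimal places (5 s.f.).
Carrying full precision, 247.093 ÷ 0.412 = 599.740291262… N; 0.412 has 3 s.f., so the result keeps min(5, 3) = 3 s.f.
Rounded to 3 significant figures: 6.00 × 10² N.

6.00 × 10² N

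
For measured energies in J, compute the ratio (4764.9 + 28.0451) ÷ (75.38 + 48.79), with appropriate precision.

38.600

4764.9 + 28.0451 = 4792.9451, limited to 1 d.p. → 5 s.f.; 75.38 + 48.79 = 124.17, limited to 2 d.p. → 5 s.f.
Carrying full precision, 4792.9451 ÷ 124.17 = 38.5998638963…; keep min(5, 5) = 5 s.f.
Rounded to 5 significant figures: 38.600.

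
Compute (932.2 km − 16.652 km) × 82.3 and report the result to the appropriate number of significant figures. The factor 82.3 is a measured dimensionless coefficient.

932.2 km − 16.652 km = 915.548 km; the difference is limited to 1 decimal place (4 s.f.).
Carrying full precision, 915.548 × 82.3 = 75349.6004 km; 82.3 has 3 s.f., so the result keeps min(4, 3) = 3 s.f.
Rounded to 3 significant figures: 7.53 × 10⁴ km.

7.53 × 10⁴ km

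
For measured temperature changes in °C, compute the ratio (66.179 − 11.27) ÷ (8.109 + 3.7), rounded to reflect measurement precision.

66.179 − 11.27 = 54.909, limited to 2 d.p. → 4 s.f.; 8.109 + 3.7 = 11.809, limited to 1 d.p. → 3 s.f.
Carrying full precision, 54.909 ÷ 11.809 = 4.64975865865…; keep min(4, 3) = 3 s.f.
Rounded to 3 significant figures: 4.65.

4.65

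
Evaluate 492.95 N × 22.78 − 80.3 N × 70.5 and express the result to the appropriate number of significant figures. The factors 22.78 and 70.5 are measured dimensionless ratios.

492.95 × 22.78 = 11229.401 → 1.123 × 10^4 N (4 s.f., last digit at the 10^1 place).
80.3 × 70.5 = 5661.15 → 5.66 × 10^3 N (3 s.f., last digit at the 10^1 place).
Difference: 5568.251 N; keep the coarser place, 10^1.
Result: 5.57 × 10^3 N.

5.57 × 10^3 N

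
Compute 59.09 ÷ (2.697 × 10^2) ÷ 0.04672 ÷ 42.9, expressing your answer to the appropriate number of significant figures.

0.109

59.09 ÷ (2.697 × 10^2) ÷ 0.04672 ÷ 42.9 = 0.109313277864…
Multiplication/division keeps the fewest significant figures: 59.09 → 4 s.f., 2.697 × 10^2 → 4 s.f., 0.04672 → 4 s.f., 42.9 → 3 s.f.; limit is 3.
Rounded to 3 significant figures: 0.109.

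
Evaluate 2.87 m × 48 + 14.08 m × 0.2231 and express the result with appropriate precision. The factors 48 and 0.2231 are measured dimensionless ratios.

2.87 × 48 = 137.76 → 1.4 × 10² m (2 s.f., last digit at the 10^1 place).
14.08 × 0.2231 = 3.141248 → 3.141 m (4 s.f., last digit at the 10^-3 place).
Sum: 140.901248 m; keep the coarser place, 10^1.
Result: 1.4 × 10² m.

1.4 × 10² m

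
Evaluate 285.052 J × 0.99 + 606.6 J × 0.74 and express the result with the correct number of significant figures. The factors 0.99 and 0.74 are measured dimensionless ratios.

7.3 × 10² J

285.052 × 0.99 = 282.20148 → 2.8 × 10² J (2 s.f., last digit at the 10^1 place).
606.6 × 0.74 = 448.884 → 4.5 × 10² J (2 s.f., last digit at the 10^1 place).
Sum: 731.08548 J; keep the coarser place, 10^1.
Result: 7.3 × 10² J.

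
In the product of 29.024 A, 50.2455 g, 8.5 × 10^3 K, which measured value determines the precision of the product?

8.5 × 10^3 K

29.024 A → 5 s.f.; 50.2455 g → 6 s.f.; 8.5 × 10^3 K → 2 s.f.
The fewest is 2 significant figures, from 8.5 × 10^3 K.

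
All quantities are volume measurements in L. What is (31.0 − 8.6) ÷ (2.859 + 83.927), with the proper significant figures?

0.258

31.0 − 8.6 = 22.4, limited to 1 d.p. → 3 s.f.; 2.859 + 83.927 = 86.786, limited to 3 d.p. → 5 s.f.
Carrying full precision, 22.4 ÷ 86.786 = 0.258106146153…; keep min(3, 5) = 3 s.f.
Rounded to 3 significant figures: 0.258.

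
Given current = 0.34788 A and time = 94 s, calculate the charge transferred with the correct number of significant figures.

charge transferred = 0.34788 A × 94 s = 32.70072 C.
0.34788 has 5 significant figures; 94 has 2.
Division/multiplication keeps the fewest: 2 significant figures.
Rounded: 33 C.

33 C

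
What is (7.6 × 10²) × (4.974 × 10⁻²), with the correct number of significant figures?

38

(7.6 × 10²) × (4.974 × 10⁻²) = 37.8024
Multiplication/division keeps the fewest significant figures: 7.6 × 10² → 2 s.f., 4.974 × 10⁻² → 4 s.f.; limit is 2.
Rounded to 2 significant figures: 38.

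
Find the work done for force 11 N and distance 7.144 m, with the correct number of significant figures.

79 J

work done = 11 N × 7.144 m = 78.584 J.
11 has 2 significant figures; 7.144 has 4.
Division/multiplication keeps the fewest: 2 significant figures.
Rounded: 79 J.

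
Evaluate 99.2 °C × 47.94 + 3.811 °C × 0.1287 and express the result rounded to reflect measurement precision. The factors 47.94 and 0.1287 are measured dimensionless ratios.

4.76 × 10^3 °C

99.2 × 47.94 = 4755.648 → 4.76 × 10^3 °C (3 s.f., last digit at the 10^1 place).
3.811 × 0.1287 = 0.4904757 → 4.905 × 10^-1 °C (4 s.f., last digit at the 10^-4 place).
Sum: 4756.1384757 °C; keep the coarser place, 10^1.
Result: 4.76 × 10^3 °C.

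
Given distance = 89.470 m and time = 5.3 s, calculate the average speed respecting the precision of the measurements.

17 m/s

average speed = 89.470 m ÷ 5.3 s = 16.8811320755… m/s.
89.470 has 5 significant figures; 5.3 has 2.
Division/multiplication keeps the fewest: 2 significant figures.
Rounded: 17 m/s.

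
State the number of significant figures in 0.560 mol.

0.560: leading zeros are not significant; trailing zeros after a decimal point are significant.

3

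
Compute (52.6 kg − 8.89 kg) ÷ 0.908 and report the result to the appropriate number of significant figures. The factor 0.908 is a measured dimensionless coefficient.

48.1 kg

52.6 kg − 8.89 kg = 43.71 kg; the difference is limited to 1 decimal place (3 s.f.).
Carrying full precision, 43.71 ÷ 0.908 = 48.1387665198… kg; 0.908 has 3 s.f., so the result keeps min(3, 3) = 3 s.f.
Rounded to 3 significant figures: 48.1 kg.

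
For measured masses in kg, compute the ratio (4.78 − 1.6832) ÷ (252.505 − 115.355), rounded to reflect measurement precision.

4.78 − 1.6832 = 3.0968, limited to 2 d.p. → 3 s.f.; 252.505 − 115.355 = 137.150, limited to 3 d.p. → 6 s.f.
Carrying full precision, 3.0968 ÷ 137.150 = 0.0225796573095…; keep min(3, 6) = 3 s.f.
Rounded to 3 significant figures: 0.0226.

0.0226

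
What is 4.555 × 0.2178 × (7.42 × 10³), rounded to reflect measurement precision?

7.36 × 10³

4.555 × 0.2178 × (7.42 × 10³) = 7361.22618
Multiplication/division keeps the fewest significant figures: 4.555 → 4 s.f., 0.2178 → 4 s.f., 7.42 × 10³ → 3 s.f.; limit is 3.
Rounded to 3 significant figures: 7.36 × 10³.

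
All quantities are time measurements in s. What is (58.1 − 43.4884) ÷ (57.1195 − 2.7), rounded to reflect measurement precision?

0.268

58.1 − 43.4884 = 14.6116, limited to 1 d.p. → 3 s.f.; 57.1195 − 2.7 = 54.4195, limited to 1 d.p. → 3 s.f.
Carrying full precision, 14.6116 ÷ 54.4195 = 0.268499343066…; keep min(3, 3) = 3 s.f.
Rounded to 3 significant figures: 0.268.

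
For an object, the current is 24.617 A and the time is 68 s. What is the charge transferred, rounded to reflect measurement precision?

1.7 × 10³ C

charge transferred = 24.617 A × 68 s = 1673.956 C.
24.617 has 5 significant figures; 68 has 2.
Division/multiplication keeps the fewest: 2 significant figures.
Rounded: 1.7 × 10³ C.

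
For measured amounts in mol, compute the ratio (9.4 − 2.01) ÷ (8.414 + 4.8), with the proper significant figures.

9.4 − 2.01 = 7.39, limited to 1 d.p. → 2 s.f.; 8.414 + 4.8 = 13.214, limited to 1 d.p. → 3 s.f.
Carrying full precision, 7.39 ÷ 13.214 = 0.55925533525…; keep min(2, 3) = 2 s.f.
Rounded to 2 significant figures: 0.56.

0.56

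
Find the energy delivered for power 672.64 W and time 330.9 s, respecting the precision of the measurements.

2.226 × 10^5 J

energy delivered = 672.64 W × 330.9 s = 222576.576 J.
672.64 has 5 significant figures; 330.9 has 4.
Division/multiplication keeps the fewest: 4 significant figures.
Rounded: 2.226 × 10^5 J.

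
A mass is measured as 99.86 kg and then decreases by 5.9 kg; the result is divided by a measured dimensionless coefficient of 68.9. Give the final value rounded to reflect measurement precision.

99.86 kg − 5.9 kg = 93.96 kg; the difference is limited to 1 decimal place (3 s.f.).
Carrying full precision, 93.96 ÷ 68.9 = 1.36371552975… kg; 68.9 has 3 s.f., so the result keeps min(3, 3) = 3 s.f.
Rounded to 3 significant figures: 1.36 kg.

1.36 kg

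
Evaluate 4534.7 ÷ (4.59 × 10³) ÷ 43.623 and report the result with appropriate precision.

4534.7 ÷ (4.59 × 10³) ÷ 43.623 = 0.0226475040625…
Multiplication/division keeps the fewest significant figures: 4534.7 → 5 s.f., 4.59 × 10³ → 3 s.f., 43.623 → 5 s.f.; limit is 3.
Rounded to 3 significant figures: 0.0226.

0.0226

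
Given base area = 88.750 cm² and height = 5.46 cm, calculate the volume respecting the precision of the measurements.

volume = 88.750 cm² × 5.46 cm = 484.575 cm³.
88.750 has 5 significant figures; 5.46 has 3.
Division/multiplication keeps the fewest: 3 significant figures.
Rounded: 485 cm³.

485 cm³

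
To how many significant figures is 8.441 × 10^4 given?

4

8.441 × 10^4: in scientific notation every digit of the coefficient is significant.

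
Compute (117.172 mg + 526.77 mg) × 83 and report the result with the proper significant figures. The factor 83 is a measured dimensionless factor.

5.3 × 10⁴ mg

117.172 mg + 526.77 mg = 643.942 mg; the sum is limited to 2 decimal places (5 s.f.).
Carrying full precision, 643.942 × 83 = 53447.186 mg; 83 has 2 s.f., so the result keeps min(5, 2) = 2 s.f.
Rounded to 2 significant figures: 5.3 × 10⁴ mg.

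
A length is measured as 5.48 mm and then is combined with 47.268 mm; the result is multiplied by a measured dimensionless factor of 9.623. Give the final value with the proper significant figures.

5.48 mm + 47.268 mm = 52.748 mm; the sum is limited to 2 decimal places (4 s.f.).
Carrying full precision, 52.748 × 9.623 = 507.594004 mm; 9.623 has 4 s.f., so the result keeps min(4, 4) = 4 s.f.
Rounded to 4 significant figures: 507.6 mm.

507.6 mm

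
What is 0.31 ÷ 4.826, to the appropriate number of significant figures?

6.4 × 10^-2

0.31 ÷ 4.826 = 0.0642353916287…
Multiplication/division keeps the fewest significant figures: 0.31 → 2 s.f., 4.826 → 4 s.f.; limit is 2.
Rounded to 2 significant figures: 6.4 × 10^-2.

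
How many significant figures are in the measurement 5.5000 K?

5

5.5000: trailing zeros after a decimal point are significant.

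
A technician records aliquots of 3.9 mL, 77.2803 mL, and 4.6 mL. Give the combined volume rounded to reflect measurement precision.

85.8 mL

3.9 mL + 77.2803 mL + 4.6 mL = 85.7803 mL.
Addition/subtraction keeps the fewest decimal places: 3.9 → 1 decimal place, 77.2803 → 4 decimal places, 4.6 → 1 decimal place; limit is 1.
Rounded to 1 decimal place: 85.8 mL.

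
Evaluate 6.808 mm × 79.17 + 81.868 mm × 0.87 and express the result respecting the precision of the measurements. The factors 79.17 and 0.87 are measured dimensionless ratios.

6.808 × 79.17 = 538.98936 → 539.0 mm (4 s.f., last digit at the 10^-1 place).
81.868 × 0.87 = 71.22516 → 71 mm (2 s.f., last digit at the 10^0 place).
Sum: 610.21452 mm; keep the coarser place, 10^0.
Result: 6.10 × 10² mm.

6.10 × 10² mm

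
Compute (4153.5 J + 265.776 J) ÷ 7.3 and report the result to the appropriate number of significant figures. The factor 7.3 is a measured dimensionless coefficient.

6.1 × 10² J

4153.5 J + 265.776 J = 4419.276 J; the sum is limited to 1 decimal place (5 s.f.).
Carrying full precision, 4419.276 ÷ 7.3 = 605.380273973… J; 7.3 has 2 s.f., so the result keeps min(5, 2) = 2 s.f.
Rounded to 2 significant figures: 6.1 × 10² J.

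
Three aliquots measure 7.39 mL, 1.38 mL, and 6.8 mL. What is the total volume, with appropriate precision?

7.39 mL + 1.38 mL + 6.8 mL = 15.57 mL.
Addition/subtraction keeps the fewest decimal places: 7.39 → 2 decimal places, 1.38 → 2 decimal places, 6.8 → 1 decimal place; limit is 1.
Rounded to 1 decimal place: 15.6 mL.

15.6 mL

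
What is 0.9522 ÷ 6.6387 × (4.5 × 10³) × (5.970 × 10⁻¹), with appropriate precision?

3.9 × 10²

0.9522 ÷ 6.6387 × (4.5 × 10³) × (5.970 × 10⁻¹) = 385.329251209…
Multiplication/division keeps the fewest significant figures: 0.9522 → 4 s.f., 6.6387 → 5 s.f., 4.5 × 10³ → 2 s.f., 5.970 × 10⁻¹ → 4 s.f.; limit is 2.
Rounded to 2 significant figures: 3.9 × 10².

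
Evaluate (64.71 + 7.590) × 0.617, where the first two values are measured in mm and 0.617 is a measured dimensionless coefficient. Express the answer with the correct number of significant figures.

64.71 mm + 7.590 mm = 72.300 mm; the sum is limited to 2 decimal places (4 s.f.).
Carrying full precision, 72.300 × 0.617 = 44.6091 mm; 0.617 has 3 s.f., so the result keeps min(4, 3) = 3 s.f.
Rounded to 3 significant figures: 44.6 mm.

44.6 mm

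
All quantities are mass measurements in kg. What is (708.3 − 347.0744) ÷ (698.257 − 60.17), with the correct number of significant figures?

0.5661

708.3 − 347.0744 = 361.2256, limited to 1 d.p. → 4 s.f.; 698.257 − 60.17 = 638.087, limited to 2 d.p. → 5 s.f.
Carrying full precision, 361.2256 ÷ 638.087 = 0.566107129592…; keep min(4, 5) = 4 s.f.
Rounded to 4 significant figures: 0.5661.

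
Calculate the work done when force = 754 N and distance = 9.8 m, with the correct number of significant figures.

7.4 × 10³ J

work done = 754 N × 9.8 m = 7389.2 J.
754 has 3 significant figures; 9.8 has 2.
Division/multiplication keeps the fewest: 2 significant figures.
Rounded: 7.4 × 10³ J.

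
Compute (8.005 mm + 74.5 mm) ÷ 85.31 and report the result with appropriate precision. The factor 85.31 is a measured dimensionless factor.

8.005 mm + 74.5 mm = 82.505 mm; the sum is limited to 1 decimal place (3 s.f.).
Carrying full precision, 82.505 ÷ 85.31 = 0.967119915602… mm; 85.31 has 4 s.f., so the result keeps min(3, 4) = 3 s.f.
Rounded to 3 significant figures: 9.67 × 10⁻¹ mm.

9.67 × 10⁻¹ mm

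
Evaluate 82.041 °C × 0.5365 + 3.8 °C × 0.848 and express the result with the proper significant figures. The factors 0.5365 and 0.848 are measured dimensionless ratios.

82.041 × 0.5365 = 44.0149965 → 44.01 °C (4 s.f., last digit at the 10^-2 place).
3.8 × 0.848 = 3.2224 → 3.2 °C (2 s.f., last digit at the 10^-1 place).
Sum: 47.2373965 °C; keep the coarser place, 10^-1.
Result: 47.2 °C.

47.2 °C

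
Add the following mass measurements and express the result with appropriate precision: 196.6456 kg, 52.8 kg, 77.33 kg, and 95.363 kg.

422.1 kg

196.6456 kg + 52.8 kg + 77.33 kg + 95.363 kg = 422.1386 kg.
Addition/subtraction keeps the fewest decimal places: 196.6456 → 4 decimal places, 52.8 → 1 decimal place, 77.33 → 2 decimal places, 95.363 → 3 decimal places; limit is 1.
Rounded to 1 decimal place: 422.1 kg.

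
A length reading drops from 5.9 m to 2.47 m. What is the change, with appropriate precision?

5.9 m − 2.47 m = 3.43 m.
Addition/subtraction keeps the fewest decimal places: 5.9 → 1 decimal place, 2.47 → 2 decimal places; limit is 1.
Rounded to 1 decimal place: 3.4 m.

3.4 m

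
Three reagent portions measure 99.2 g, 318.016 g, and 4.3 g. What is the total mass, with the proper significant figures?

4.215 × 10^2 g

99.2 g + 318.016 g + 4.3 g = 421.516 g.
Addition/subtraction keeps the fewest decimal places: 99.2 → 1 decimal place, 318.016 → 3 decimal places, 4.3 → 1 decimal place; limit is 1.
Rounded to 1 decimal place: 4.215 × 10^2 g.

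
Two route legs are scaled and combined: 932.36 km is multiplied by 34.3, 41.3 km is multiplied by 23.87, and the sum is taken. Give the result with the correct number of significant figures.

932.36 × 34.3 = 31979.948 → 3.20 × 10⁴ km (3 s.f., last digit at the 10^2 place).
41.3 × 23.87 = 985.831 → 986 km (3 s.f., last digit at the 10^0 place).
Sum: 32965.779 km; keep the coarser place, 10^2.
Result: 3.30 × 10⁴ km.

3.30 × 10⁴ km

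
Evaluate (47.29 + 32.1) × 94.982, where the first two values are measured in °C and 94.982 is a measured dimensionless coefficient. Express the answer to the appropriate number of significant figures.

7.54 × 10^3 °C

47.29 °C + 32.1 °C = 79.39 °C; the sum is limited to 1 decimal place (3 s.f.).
Carrying full precision, 79.39 × 94.982 = 7540.62098 °C; 94.982 has 5 s.f., so the result keeps min(3, 5) = 3 s.f.
Rounded to 3 significant figures: 7.54 × 10^3 °C.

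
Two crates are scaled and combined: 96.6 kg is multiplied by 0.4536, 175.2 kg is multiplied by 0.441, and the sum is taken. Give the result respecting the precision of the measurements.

121.1 kg

96.6 × 0.4536 = 43.81776 → 43.8 kg (3 s.f., last digit at the 10^-1 place).
175.2 × 0.441 = 77.2632 → 77.3 kg (3 s.f., last digit at the 10^-1 place).
Sum: 121.08096 kg; keep the coarser place, 10^-1.
Result: 121.1 kg.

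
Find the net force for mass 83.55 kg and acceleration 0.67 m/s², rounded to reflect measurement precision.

56 N

net force = 83.55 kg × 0.67 m/s² = 55.9785 N.
83.55 has 4 significant figures; 0.67 has 2.
Division/multiplication keeps the fewest: 2 significant figures.
Rounded: 56 N.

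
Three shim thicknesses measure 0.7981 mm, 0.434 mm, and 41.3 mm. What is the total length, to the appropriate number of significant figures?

0.7981 mm + 0.434 mm + 41.3 mm = 42.5321 mm.
Addition/subtraction keeps the fewest decimal places: 0.7981 → 4 decimal places, 0.434 → 3 decimal places, 41.3 → 1 decimal place; limit is 1.
Rounded to 1 decimal place: 42.5 mm.

42.5 mm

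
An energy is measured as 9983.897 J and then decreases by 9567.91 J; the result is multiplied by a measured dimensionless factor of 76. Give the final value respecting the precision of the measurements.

3.2 × 10⁴ J

9983.897 J − 9567.91 J = 415.987 J; the difference is limited to 2 decimal places (5 s.f.).
Carrying full precision, 415.987 × 76 = 31615.012 J; 76 has 2 s.f., so the result keeps min(5, 2) = 2 s.f.
Rounded to 2 significant figures: 3.2 × 10⁴ J.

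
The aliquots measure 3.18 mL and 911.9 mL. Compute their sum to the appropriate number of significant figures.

3.18 mL + 911.9 mL = 915.08 mL.
Addition/subtraction keeps the fewest decimal places: 3.18 → 2 decimal places, 911.9 → 1 decimal place; limit is 1.
Rounded to 1 decimal place: 915.1 mL.

915.1 mL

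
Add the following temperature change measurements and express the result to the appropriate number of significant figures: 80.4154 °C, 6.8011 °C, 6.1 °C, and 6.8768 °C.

100.2 °C

80.4154 °C + 6.8011 °C + 6.1 °C + 6.8768 °C = 100.1933 °C.
Addition/subtraction keeps the fewest decimal places: 80.4154 → 4 decimal places, 6.8011 → 4 decimal places, 6.1 → 1 decimal place, 6.8768 → 4 decimal places; limit is 1.
Rounded to 1 decimal place: 100.2 °C.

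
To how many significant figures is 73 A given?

73: every digit is nonzero and significant.

2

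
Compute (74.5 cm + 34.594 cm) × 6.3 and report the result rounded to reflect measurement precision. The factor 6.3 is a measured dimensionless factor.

6.9 × 10^2 cm

74.5 cm + 34.594 cm = 109.094 cm; the sum is limited to 1 decimal place (4 s.f.).
Carrying full precision, 109.094 × 6.3 = 687.2922 cm; 6.3 has 2 s.f., so the result keeps min(4, 2) = 2 s.f.
Rounded to 2 significant figures: 6.9 × 10^2 cm.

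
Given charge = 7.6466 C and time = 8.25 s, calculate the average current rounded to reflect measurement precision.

average current = 7.6466 C ÷ 8.25 s = 0.926860606061… A.
7.6466 has 5 significant figures; 8.25 has 3.
Division/multiplication keeps the fewest: 3 significant figures.
Rounded: 0.927 A.

0.927 A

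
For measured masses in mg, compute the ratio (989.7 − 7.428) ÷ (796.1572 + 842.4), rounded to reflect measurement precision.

5.995 × 10^-1

989.7 − 7.428 = 982.272, limited to 1 d.p. → 4 s.f.; 796.1572 + 842.4 = 1638.5572, limited to 1 d.p. → 5 s.f.
Carrying full precision, 982.272 ÷ 1638.5572 = 0.599473732135…; keep min(4, 5) = 4 s.f.
Rounded to 4 significant figures: 5.995 × 10^-1.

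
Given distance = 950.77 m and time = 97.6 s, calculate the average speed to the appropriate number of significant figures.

9.74 m/s

average speed = 950.77 m ÷ 97.6 s = 9.74149590164… m/s.
950.77 has 5 significant figures; 97.6 has 3.
Division/multiplication keeps the fewest: 3 significant figures.
Rounded: 9.74 m/s.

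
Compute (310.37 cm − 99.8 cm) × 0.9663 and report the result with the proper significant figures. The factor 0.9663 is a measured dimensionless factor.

310.37 cm − 99.8 cm = 210.57 cm; the difference is limited to 1 decimal place (4 s.f.).
Carrying full precision, 210.57 × 0.9663 = 203.473791 cm; 0.9663 has 4 s.f., so the result keeps min(4, 4) = 4 s.f.
Rounded to 4 significant figures: 203.5 cm.

203.5 cm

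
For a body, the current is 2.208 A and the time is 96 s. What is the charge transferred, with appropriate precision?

2.1 × 10^2 C

charge transferred = 2.208 A × 96 s = 211.968 C.
2.208 has 4 significant figures; 96 has 2.
Division/multiplication keeps the fewest: 2 significant figures.
Rounded: 2.1 × 10^2 C.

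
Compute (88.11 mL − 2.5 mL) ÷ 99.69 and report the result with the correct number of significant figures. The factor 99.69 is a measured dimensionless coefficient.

0.859 mL

88.11 mL − 2.5 mL = 85.61 mL; the difference is limited to 1 decimal place (3 s.f.).
Carrying full precision, 85.61 ÷ 99.69 = 0.858762162704… mL; 99.69 has 4 s.f., so the result keeps min(3, 4) = 3 s.f.
Rounded to 3 significant figures: 0.859 mL.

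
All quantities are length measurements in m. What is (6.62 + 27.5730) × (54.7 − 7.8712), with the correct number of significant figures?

1.60 × 10³ m²

6.62 + 27.5730 = 34.1930, limited to 2 d.p. → 4 s.f.; 54.7 − 7.8712 = 46.8288, limited to 1 d.p. → 3 s.f.
Carrying full precision, 34.1930 × 46.8288 = 1601.2171584; keep min(4, 3) = 3 s.f.
Rounded to 3 significant figures: 1.60 × 10³ m².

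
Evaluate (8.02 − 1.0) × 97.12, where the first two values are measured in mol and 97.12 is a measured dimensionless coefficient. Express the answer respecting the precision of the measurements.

8.02 mol − 1.0 mol = 7.02 mol; the difference is limited to 1 decimal place (2 s.f.).
Carrying full precision, 7.02 × 97.12 = 681.7824 mol; 97.12 has 4 s.f., so the result keeps min(2, 4) = 2 s.f.
Rounded to 2 significant figures: 6.8 × 10² mol.

6.8 × 10² mol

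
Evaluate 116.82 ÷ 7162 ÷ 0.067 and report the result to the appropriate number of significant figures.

116.82 ÷ 7162 ÷ 0.067 = 0.243449049086…
Multiplication/division keeps the fewest significant figures: 116.82 → 5 s.f., 7162 → 4 s.f., 0.067 → 2 s.f.; limit is 2.
Rounded to 2 significant figures: 2.4 × 10^-1.

2.4 × 10^-1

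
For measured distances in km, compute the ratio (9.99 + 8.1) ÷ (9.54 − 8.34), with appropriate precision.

9.99 + 8.1 = 18.09, limited to 1 d.p. → 3 s.f.; 9.54 − 8.34 = 1.20, limited to 2 d.p. → 3 s.f.
Carrying full precision, 18.09 ÷ 1.20 = 15.075; keep min(3, 3) = 3 s.f.
Rounded to 3 significant figures: 15.1.

15.1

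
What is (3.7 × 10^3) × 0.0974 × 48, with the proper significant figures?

(3.7 × 10^3) × 0.0974 × 48 = 17298.24
Multiplication/division keeps the fewest significant figures: 3.7 × 10^3 → 2 s.f., 0.0974 → 3 s.f., 48 → 2 s.f.; limit is 2.
Rounded to 2 significant figures: 1.7 × 10^4.

1.7 × 10^4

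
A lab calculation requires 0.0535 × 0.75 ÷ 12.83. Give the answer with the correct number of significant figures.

0.0031

0.0535 × 0.75 ÷ 12.83 = 0.00312743569758…
Multiplication/division keeps the fewest significant figures: 0.0535 → 3 s.f., 0.75 → 2 s.f., 12.83 → 4 s.f.; limit is 2.
Rounded to 2 significant figures: 0.0031.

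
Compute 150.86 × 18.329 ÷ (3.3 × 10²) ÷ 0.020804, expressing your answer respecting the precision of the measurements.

150.86 × 18.329 ÷ (3.3 × 10²) ÷ 0.020804 = 402.765339416…
Multiplication/division keeps the fewest significant figures: 150.86 → 5 s.f., 18.329 → 5 s.f., 3.3 × 10² → 2 s.f., 0.020804 → 5 s.f.; limit is 2.
Rounded to 2 significant figures: 4.0 × 10².

4.0 × 10²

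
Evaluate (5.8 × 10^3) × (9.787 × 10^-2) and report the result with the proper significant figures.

5.7 × 10^2

(5.8 × 10^3) × (9.787 × 10^-2) = 567.646
Multiplication/division keeps the fewest significant figures: 5.8 × 10^3 → 2 s.f., 9.787 × 10^-2 → 4 s.f.; limit is 2.
Rounded to 2 significant figures: 5.7 × 10^2.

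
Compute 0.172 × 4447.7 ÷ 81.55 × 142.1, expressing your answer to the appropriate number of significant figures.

0.172 × 4447.7 ÷ 81.55 × 142.1 = 1333.0119588…
Multiplication/division keeps the fewest significant figures: 0.172 → 3 s.f., 4447.7 → 5 s.f., 81.55 → 4 s.f., 142.1 → 4 s.f.; limit is 3.
Rounded to 3 significant figures: 1.33 × 10³.

1.33 × 10³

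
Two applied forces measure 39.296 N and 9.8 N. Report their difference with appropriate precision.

39.296 N − 9.8 N = 29.496 N.
Addition/subtraction keeps the fewest decimal places: 39.296 → 3 decimal places, 9.8 → 1 decimal place; limit is 1.
Rounded to 1 decimal place: 29.5 N.

29.5 N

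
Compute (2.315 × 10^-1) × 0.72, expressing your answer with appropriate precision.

(2.315 × 10^-1) × 0.72 = 0.16668
Multiplication/division keeps the fewest significant figures: 2.315 × 10^-1 → 4 s.f., 0.72 → 2 s.f.; limit is 2.
Rounded to 2 significant figures: 0.17.

0.17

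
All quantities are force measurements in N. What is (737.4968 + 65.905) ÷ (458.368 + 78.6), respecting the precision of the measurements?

1.496

737.4968 + 65.905 = 803.4018, limited to 3 d.p. → 6 s.f.; 458.368 + 78.6 = 536.968, limited to 1 d.p. → 4 s.f.
Carrying full precision, 803.4018 ÷ 536.968 = 1.49618189538…; keep min(6, 4) = 4 s.f.
Rounded to 4 significant figures: 1.496.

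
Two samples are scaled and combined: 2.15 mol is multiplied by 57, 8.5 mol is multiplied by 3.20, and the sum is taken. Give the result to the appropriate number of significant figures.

1.5 × 10² mol

2.15 × 57 = 122.55 → 1.2 × 10² mol (2 s.f., last digit at the 10^1 place).
8.5 × 3.20 = 27.2 → 27 mol (2 s.f., last digit at the 10^0 place).
Sum: 149.75 mol; keep the coarser place, 10^1.
Result: 1.5 × 10² mol.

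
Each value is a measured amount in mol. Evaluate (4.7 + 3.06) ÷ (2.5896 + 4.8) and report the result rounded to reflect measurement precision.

4.7 + 3.06 = 7.76, limited to 1 d.p. → 2 s.f.; 2.5896 + 4.8 = 7.3896, limited to 1 d.p. → 2 s.f.
Carrying full precision, 7.76 ÷ 7.3896 = 1.0501244993…; keep min(2, 2) = 2 s.f.
Rounded to 2 significant figures: 1.1.

1.1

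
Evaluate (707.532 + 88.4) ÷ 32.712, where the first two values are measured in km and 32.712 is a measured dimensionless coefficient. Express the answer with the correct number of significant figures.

707.532 km + 88.4 km = 795.932 km; the sum is limited to 1 decimal place (4 s.f.).
Carrying full precision, 795.932 ÷ 32.712 = 24.331499144… km; 32.712 has 5 s.f., so the result keeps min(4, 5) = 4 s.f.
Rounded to 4 significant figures: 24.33 km.

24.33 km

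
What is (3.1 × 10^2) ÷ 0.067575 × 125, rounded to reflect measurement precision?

(3.1 × 10^2) ÷ 0.067575 × 125 = 573436.921939…
Multiplication/division keeps the fewest significant figures: 3.1 × 10^2 → 2 s.f., 0.067575 → 5 s.f., 125 → 3 s.f.; limit is 2.
Rounded to 2 significant figures: 5.7 × 10^5.

5.7 × 10^5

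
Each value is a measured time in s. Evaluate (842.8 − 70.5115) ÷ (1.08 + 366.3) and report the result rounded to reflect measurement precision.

2.102

842.8 − 70.5115 = 772.2885, limited to 1 d.p. → 4 s.f.; 1.08 + 366.3 = 367.38, limited to 1 d.p. → 4 s.f.
Carrying full precision, 772.2885 ÷ 367.38 = 2.10215172301…; keep min(4, 4) = 4 s.f.
Rounded to 4 significant figures: 2.102.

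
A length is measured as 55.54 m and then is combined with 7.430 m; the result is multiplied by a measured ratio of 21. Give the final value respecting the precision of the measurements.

55.54 m + 7.430 m = 62.970 m; the sum is limited to 2 decimal places (4 s.f.).
Carrying full precision, 62.970 × 21 = 1322.37 m; 21 has 2 s.f., so the result keeps min(4, 2) = 2 s.f.
Rounded to 2 significant figures: 1.3 × 10^3 m.

1.3 × 10^3 m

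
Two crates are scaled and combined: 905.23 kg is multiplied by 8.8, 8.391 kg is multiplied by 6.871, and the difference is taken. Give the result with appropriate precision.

7.9 × 10³ kg

905.23 × 8.8 = 7966.024 → 8.0 × 10³ kg (2 s.f., last digit at the 10^2 place).
8.391 × 6.871 = 57.654561 → 57.65 kg (4 s.f., last digit at the 10^-2 place).
Difference: 7908.369439 kg; keep the coarser place, 10^2.
Result: 7.9 × 10³ kg.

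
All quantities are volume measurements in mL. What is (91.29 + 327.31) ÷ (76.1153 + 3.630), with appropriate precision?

5.2492

91.29 + 327.31 = 418.60, limited to 2 d.p. → 5 s.f.; 76.1153 + 3.630 = 79.7453, limited to 3 d.p. → 5 s.f.
Carrying full precision, 418.60 ÷ 79.7453 = 5.24921217928…; keep min(5, 5) = 5 s.f.
Rounded to 5 significant figures: 5.2492.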